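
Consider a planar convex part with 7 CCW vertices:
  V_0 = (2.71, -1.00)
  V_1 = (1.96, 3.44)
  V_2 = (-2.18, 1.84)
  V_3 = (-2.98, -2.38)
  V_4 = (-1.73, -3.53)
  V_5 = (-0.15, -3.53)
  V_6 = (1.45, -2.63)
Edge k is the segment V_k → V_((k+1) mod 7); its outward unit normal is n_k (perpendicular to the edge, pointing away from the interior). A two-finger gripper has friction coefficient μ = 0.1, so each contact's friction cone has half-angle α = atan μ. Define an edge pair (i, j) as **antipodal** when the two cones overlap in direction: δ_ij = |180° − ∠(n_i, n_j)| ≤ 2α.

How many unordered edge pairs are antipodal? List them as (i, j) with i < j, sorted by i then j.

count = 1; pairs: (1,5)

α = atan 0.1 = 5.71°;  2α = 11.42°
n_0 = (+0.9860, +0.1666)
n_1 = (-0.3605, +0.9328)
n_2 = (-0.9825, +0.1863)
n_3 = (-0.6771, -0.7359)
n_4 = (+0.0000, -1.0000)
n_5 = (+0.4903, -0.8716)
n_6 = (+0.7912, -0.6116)
  (0,1): δ = 78.46°  ·
  (0,2): δ = 20.32°  ·
  (0,3): δ = 37.80°  ·
  (0,4): δ = 80.41°  ·
  (0,5): δ = 109.77°  ·
  (0,6): δ = 132.71°  ·
  (1,2): δ = 121.86°  ·
  (1,3): δ = 63.74°  ·
  (1,4): δ = 21.13°  ·
  (1,5): δ = 8.23°  ✓
  (1,6): δ = 31.17°  ·
  (2,3): δ = 121.88°  ·
  (2,4): δ = 79.27°  ·
  (2,5): δ = 49.91°  ·
  (2,6): δ = 26.97°  ·
  (3,4): δ = 137.39°  ·
  (3,5): δ = 108.03°  ·
  (3,6): δ = 85.09°  ·
  (4,5): δ = 150.64°  ·
  (4,6): δ = 127.70°  ·
  (5,6): δ = 157.06°  ·
antipodal pairs: 1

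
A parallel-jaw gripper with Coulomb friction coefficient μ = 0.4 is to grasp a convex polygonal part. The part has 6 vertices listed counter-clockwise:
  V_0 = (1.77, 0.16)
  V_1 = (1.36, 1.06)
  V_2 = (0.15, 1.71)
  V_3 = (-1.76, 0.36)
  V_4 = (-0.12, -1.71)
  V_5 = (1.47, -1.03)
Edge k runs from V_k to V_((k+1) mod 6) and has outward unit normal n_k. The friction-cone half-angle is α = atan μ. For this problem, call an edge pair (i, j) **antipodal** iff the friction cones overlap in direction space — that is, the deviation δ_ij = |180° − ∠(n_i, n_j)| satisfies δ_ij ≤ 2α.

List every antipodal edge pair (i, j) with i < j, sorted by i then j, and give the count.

count = 4; pairs: (0,3), (1,3), (2,4), (2,5)

α = atan 0.4 = 21.80°;  2α = 43.60°
n_0 = (+0.9100, +0.4146)
n_1 = (+0.4732, +0.8809)
n_2 = (-0.5772, +0.8166)
n_3 = (-0.7838, -0.6210)
n_4 = (+0.3932, -0.9194)
n_5 = (+0.9697, -0.2445)
  (0,1): δ = 142.74°  ·
  (0,2): δ = 79.24°  ·
  (0,3): δ = 13.90°  ✓
  (0,4): δ = 88.66°  ·
  (0,5): δ = 141.36°  ·
  (1,2): δ = 116.50°  ·
  (1,3): δ = 23.37°  ✓
  (1,4): δ = 51.40°  ·
  (1,5): δ = 104.09°  ·
  (2,3): δ = 86.86°  ·
  (2,4): δ = 12.10°  ✓
  (2,5): δ = 40.60°  ✓
  (3,4): δ = 105.23°  ·
  (3,5): δ = 52.54°  ·
  (4,5): δ = 127.30°  ·
antipodal pairs: 4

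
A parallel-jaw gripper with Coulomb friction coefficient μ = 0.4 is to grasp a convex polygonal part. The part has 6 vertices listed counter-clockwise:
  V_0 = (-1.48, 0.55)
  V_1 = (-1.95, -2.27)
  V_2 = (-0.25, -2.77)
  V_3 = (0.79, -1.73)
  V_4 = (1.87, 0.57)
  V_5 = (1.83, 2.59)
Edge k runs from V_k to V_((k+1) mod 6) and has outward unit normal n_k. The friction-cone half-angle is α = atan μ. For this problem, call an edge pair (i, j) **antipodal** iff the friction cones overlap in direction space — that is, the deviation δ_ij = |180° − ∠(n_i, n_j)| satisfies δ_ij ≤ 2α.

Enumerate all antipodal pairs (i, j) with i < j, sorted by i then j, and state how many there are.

α = atan 0.4 = 21.80°;  2α = 43.60°
n_0 = (-0.9864, +0.1644)
n_1 = (-0.2822, -0.9594)
n_2 = (+0.7071, -0.7071)
n_3 = (+0.9052, -0.4250)
n_4 = (+0.9998, +0.0198)
n_5 = (-0.5247, +0.8513)
  (0,1): δ = 96.93°  ·
  (0,2): δ = 35.54°  ✓
  (0,3): δ = 15.69°  ✓
  (0,4): δ = 10.60°  ✓
  (0,5): δ = 131.11°  ·
  (1,2): δ = 118.61°  ·
  (1,3): δ = 98.76°  ·
  (1,4): δ = 72.48°  ·
  (1,5): δ = 48.04°  ·
  (2,3): δ = 160.15°  ·
  (2,4): δ = 133.87°  ·
  (2,5): δ = 13.35°  ✓
  (3,4): δ = 153.71°  ·
  (3,5): δ = 33.20°  ✓
  (4,5): δ = 59.49°  ·
antipodal pairs: 5

count = 5; pairs: (0,2), (0,3), (0,4), (2,5), (3,5)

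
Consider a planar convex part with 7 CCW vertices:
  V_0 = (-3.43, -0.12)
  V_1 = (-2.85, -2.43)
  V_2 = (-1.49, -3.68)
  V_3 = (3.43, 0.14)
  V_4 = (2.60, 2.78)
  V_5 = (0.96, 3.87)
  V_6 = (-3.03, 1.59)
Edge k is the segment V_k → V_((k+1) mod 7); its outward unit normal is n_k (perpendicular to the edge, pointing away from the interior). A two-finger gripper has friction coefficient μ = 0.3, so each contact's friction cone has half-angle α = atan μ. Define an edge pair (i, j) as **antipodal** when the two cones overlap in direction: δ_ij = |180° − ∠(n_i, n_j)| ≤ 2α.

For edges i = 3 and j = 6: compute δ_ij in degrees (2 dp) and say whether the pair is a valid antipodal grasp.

δ = 30.62°, valid

α = atan 0.3 = 16.70°;  2α = 33.40°
edge 3: e_3 = (-0.83, +2.64);  n_3 = (+0.9540, +0.2999)
edge 6: e_6 = (-0.40, -1.71);  n_6 = (-0.9737, +0.2278)
∠(n_3, n_6) = 149.38°
δ = |180° − 149.38°| = 30.62°
30.62° ≤ 2α = 33.40°  →  valid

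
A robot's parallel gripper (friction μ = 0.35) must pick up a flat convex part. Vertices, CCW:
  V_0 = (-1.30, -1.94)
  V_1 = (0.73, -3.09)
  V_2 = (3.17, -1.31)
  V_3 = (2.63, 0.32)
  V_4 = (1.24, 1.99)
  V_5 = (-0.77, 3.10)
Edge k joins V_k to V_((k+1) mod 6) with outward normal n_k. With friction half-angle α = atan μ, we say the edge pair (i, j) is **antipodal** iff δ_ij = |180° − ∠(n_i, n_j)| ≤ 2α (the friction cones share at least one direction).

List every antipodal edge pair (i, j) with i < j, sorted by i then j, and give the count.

count = 3; pairs: (0,3), (0,4), (2,5)

α = atan 0.35 = 19.29°;  2α = 38.58°
n_0 = (-0.4929, -0.8701)
n_1 = (+0.5894, -0.8079)
n_2 = (+0.9493, +0.3145)
n_3 = (+0.7686, +0.6397)
n_4 = (+0.4834, +0.8754)
n_5 = (-0.9945, +0.1046)
  (0,1): δ = 114.36°  ·
  (0,2): δ = 42.14°  ·
  (0,3): δ = 20.70°  ✓
  (0,4): δ = 0.62°  ✓
  (0,5): δ = 113.53°  ·
  (1,2): δ = 107.78°  ·
  (1,3): δ = 86.34°  ·
  (1,4): δ = 65.02°  ·
  (1,5): δ = 47.89°  ·
  (2,3): δ = 158.56°  ·
  (2,4): δ = 137.24°  ·
  (2,5): δ = 24.33°  ✓
  (3,4): δ = 158.68°  ·
  (3,5): δ = 45.77°  ·
  (4,5): δ = 67.09°  ·
antipodal pairs: 3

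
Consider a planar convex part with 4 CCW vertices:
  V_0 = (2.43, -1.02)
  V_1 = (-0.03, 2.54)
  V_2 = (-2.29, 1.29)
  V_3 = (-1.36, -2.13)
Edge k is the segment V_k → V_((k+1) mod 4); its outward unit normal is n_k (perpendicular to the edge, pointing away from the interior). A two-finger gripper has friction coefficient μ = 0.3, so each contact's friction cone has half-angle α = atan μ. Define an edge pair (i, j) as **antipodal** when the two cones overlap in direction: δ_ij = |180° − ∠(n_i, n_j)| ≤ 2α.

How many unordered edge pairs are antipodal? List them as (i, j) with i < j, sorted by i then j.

α = atan 0.3 = 16.70°;  2α = 33.40°
n_0 = (+0.8227, +0.5685)
n_1 = (-0.4840, +0.8751)
n_2 = (-0.9650, -0.2624)
n_3 = (+0.2811, -0.9597)
  (0,1): δ = 95.70°  ·
  (0,2): δ = 19.43°  ✓
  (0,3): δ = 71.68°  ·
  (1,2): δ = 103.73°  ·
  (1,3): δ = 12.62°  ✓
  (2,3): δ = 88.89°  ·
antipodal pairs: 2

count = 2; pairs: (0,2), (1,3)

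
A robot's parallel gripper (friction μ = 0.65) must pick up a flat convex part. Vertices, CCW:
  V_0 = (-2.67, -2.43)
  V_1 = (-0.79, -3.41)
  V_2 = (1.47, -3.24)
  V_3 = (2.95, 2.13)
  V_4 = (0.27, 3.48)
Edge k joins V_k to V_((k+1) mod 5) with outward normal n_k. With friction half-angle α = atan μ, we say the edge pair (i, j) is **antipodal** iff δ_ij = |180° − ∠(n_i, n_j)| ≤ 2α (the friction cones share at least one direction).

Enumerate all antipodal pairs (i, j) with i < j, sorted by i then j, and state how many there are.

count = 4; pairs: (0,3), (1,3), (1,4), (2,4)

α = atan 0.65 = 33.02°;  2α = 66.05°
n_0 = (-0.4622, -0.8868)
n_1 = (+0.0750, -0.9972)
n_2 = (+0.9641, -0.2657)
n_3 = (+0.4499, +0.8931)
n_4 = (-0.8953, +0.4454)
  (0,1): δ = 148.17°  ·
  (0,2): δ = 77.88°  ·
  (0,3): δ = 0.80°  ✓
  (0,4): δ = 91.08°  ·
  (1,2): δ = 109.71°  ·
  (1,3): δ = 31.04°  ✓
  (1,4): δ = 59.25°  ✓
  (2,3): δ = 101.33°  ·
  (2,4): δ = 11.04°  ✓
  (3,4): δ = 89.71°  ·
antipodal pairs: 4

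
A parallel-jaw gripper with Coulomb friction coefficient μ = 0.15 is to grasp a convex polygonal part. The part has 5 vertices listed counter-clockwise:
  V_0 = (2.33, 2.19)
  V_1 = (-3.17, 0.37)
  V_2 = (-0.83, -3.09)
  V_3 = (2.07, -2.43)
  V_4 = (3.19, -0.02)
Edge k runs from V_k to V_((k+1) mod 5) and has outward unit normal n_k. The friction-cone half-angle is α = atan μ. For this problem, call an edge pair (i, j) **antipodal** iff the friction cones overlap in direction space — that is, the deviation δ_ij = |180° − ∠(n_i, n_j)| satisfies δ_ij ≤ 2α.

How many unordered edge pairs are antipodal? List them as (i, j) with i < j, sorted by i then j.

count = 2; pairs: (0,2), (1,4)

α = atan 0.15 = 8.53°;  2α = 17.06°
n_0 = (-0.3142, +0.9494)
n_1 = (-0.8283, -0.5602)
n_2 = (+0.2219, -0.9751)
n_3 = (+0.9069, -0.4214)
n_4 = (+0.9319, +0.3626)
  (0,1): δ = 74.24°  ·
  (0,2): δ = 5.49°  ✓
  (0,3): δ = 46.76°  ·
  (0,4): δ = 92.95°  ·
  (1,2): δ = 111.25°  ·
  (1,3): δ = 59.00°  ·
  (1,4): δ = 12.81°  ✓
  (2,3): δ = 127.75°  ·
  (2,4): δ = 81.56°  ·
  (3,4): δ = 133.81°  ·
antipodal pairs: 2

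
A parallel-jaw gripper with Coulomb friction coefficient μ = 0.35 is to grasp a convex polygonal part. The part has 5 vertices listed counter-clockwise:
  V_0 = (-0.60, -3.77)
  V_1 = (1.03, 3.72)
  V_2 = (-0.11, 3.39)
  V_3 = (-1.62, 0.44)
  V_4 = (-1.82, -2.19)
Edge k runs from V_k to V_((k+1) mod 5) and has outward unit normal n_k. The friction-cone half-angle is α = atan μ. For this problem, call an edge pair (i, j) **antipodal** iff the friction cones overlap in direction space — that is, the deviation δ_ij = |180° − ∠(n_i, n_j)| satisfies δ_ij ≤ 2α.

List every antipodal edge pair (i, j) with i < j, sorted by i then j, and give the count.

count = 2; pairs: (0,2), (0,3)

α = atan 0.35 = 19.29°;  2α = 38.58°
n_0 = (+0.9771, -0.2126)
n_1 = (-0.2781, +0.9606)
n_2 = (-0.8902, +0.4556)
n_3 = (-0.9971, +0.0758)
n_4 = (-0.7915, -0.6112)
  (0,1): δ = 61.58°  ·
  (0,2): δ = 14.83°  ✓
  (0,3): δ = 7.93°  ✓
  (0,4): δ = 49.95°  ·
  (1,2): δ = 133.25°  ·
  (1,3): δ = 110.49°  ·
  (1,4): δ = 68.47°  ·
  (2,3): δ = 157.24°  ·
  (2,4): δ = 115.22°  ·
  (3,4): δ = 137.98°  ·
antipodal pairs: 2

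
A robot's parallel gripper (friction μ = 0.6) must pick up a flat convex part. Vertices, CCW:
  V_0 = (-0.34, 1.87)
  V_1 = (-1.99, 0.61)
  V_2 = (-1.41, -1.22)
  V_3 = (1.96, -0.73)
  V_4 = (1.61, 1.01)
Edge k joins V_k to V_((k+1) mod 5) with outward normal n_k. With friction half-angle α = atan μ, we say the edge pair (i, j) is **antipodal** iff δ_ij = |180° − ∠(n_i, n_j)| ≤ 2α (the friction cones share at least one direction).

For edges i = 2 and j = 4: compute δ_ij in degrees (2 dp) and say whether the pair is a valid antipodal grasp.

α = atan 0.6 = 30.96°;  2α = 61.93°
edge 2: e_2 = (+3.37, +0.49);  n_2 = (+0.1439, -0.9896)
edge 4: e_4 = (-1.95, +0.86);  n_4 = (+0.4035, +0.9150)
∠(n_2, n_4) = 147.93°
δ = |180° − 147.93°| = 32.07°
32.07° ≤ 2α = 61.93°  →  valid

δ = 32.07°, valid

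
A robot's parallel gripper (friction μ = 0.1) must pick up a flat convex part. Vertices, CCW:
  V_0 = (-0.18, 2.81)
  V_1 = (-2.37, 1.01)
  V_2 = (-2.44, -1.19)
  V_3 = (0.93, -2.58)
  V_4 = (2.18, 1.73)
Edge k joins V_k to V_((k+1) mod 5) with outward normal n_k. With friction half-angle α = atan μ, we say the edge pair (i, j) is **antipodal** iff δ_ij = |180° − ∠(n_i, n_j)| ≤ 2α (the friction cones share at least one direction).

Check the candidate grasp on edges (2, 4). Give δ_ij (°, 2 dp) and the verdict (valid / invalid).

α = atan 0.1 = 5.71°;  2α = 11.42°
edge 2: e_2 = (+3.37, -1.39);  n_2 = (-0.3813, -0.9245)
edge 4: e_4 = (-2.36, +1.08);  n_4 = (+0.4161, +0.9093)
∠(n_2, n_4) = 177.82°
δ = |180° − 177.82°| = 2.18°
2.18° ≤ 2α = 11.42°  →  valid

δ = 2.18°, valid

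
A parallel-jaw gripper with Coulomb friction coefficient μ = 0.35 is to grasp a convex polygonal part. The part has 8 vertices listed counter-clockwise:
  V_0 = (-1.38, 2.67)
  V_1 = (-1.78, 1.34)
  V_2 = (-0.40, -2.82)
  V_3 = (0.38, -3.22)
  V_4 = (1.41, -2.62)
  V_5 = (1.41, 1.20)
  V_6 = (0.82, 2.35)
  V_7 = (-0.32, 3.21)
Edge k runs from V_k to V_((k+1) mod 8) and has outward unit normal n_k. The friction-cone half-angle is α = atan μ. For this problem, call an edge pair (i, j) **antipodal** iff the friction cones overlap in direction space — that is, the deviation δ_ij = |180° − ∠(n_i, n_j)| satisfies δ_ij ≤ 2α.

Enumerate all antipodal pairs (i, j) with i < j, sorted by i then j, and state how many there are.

count = 7; pairs: (0,4), (1,4), (1,5), (1,6), (2,5), (2,6), (3,7)

α = atan 0.35 = 19.29°;  2α = 38.58°
n_0 = (-0.9576, +0.2880)
n_1 = (-0.9491, -0.3149)
n_2 = (-0.4563, -0.8898)
n_3 = (+0.5033, -0.8641)
n_4 = (+1.0000, -0.0000)
n_5 = (+0.8897, +0.4565)
n_6 = (+0.6022, +0.7983)
n_7 = (-0.4539, +0.8910)
  (0,1): δ = 144.91°  ·
  (0,2): δ = 100.41°  ·
  (0,3): δ = 43.04°  ·
  (0,4): δ = 16.74°  ✓
  (0,5): δ = 43.90°  ·
  (0,6): δ = 69.71°  ·
  (0,7): δ = 133.73°  ·
  (1,2): δ = 135.50°  ·
  (1,3): δ = 78.13°  ·
  (1,4): δ = 18.35°  ✓
  (1,5): δ = 8.81°  ✓
  (1,6): δ = 34.62°  ✓
  (1,7): δ = 98.64°  ·
  (2,3): δ = 122.63°  ·
  (2,4): δ = 62.85°  ·
  (2,5): δ = 35.69°  ✓
  (2,6): δ = 9.88°  ✓
  (2,7): δ = 54.15°  ·
  (3,4): δ = 120.22°  ·
  (3,5): δ = 93.06°  ·
  (3,6): δ = 67.25°  ·
  (3,7): δ = 3.23°  ✓
  (4,5): δ = 152.84°  ·
  (4,6): δ = 127.03°  ·
  (4,7): δ = 63.00°  ·
  (5,6): δ = 154.19°  ·
  (5,7): δ = 90.16°  ·
  (6,7): δ = 115.97°  ·
antipodal pairs: 7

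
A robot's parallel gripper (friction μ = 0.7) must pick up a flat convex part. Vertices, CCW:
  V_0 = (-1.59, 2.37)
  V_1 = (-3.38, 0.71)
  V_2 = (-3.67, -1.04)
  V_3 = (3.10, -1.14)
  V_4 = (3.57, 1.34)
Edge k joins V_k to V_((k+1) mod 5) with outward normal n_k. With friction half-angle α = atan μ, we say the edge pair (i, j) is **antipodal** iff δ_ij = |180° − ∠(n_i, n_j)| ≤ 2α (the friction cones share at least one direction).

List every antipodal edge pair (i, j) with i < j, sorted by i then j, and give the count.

α = atan 0.7 = 34.99°;  2α = 69.98°
n_0 = (-0.6800, +0.7332)
n_1 = (-0.9865, +0.1635)
n_2 = (-0.0148, -0.9999)
n_3 = (+0.9825, -0.1862)
n_4 = (+0.1958, +0.9807)
  (0,1): δ = 142.25°  ·
  (0,2): δ = 43.69°  ✓
  (0,3): δ = 36.43°  ✓
  (0,4): δ = 125.87°  ·
  (1,2): δ = 81.44°  ·
  (1,3): δ = 1.32°  ✓
  (1,4): δ = 88.12°  ·
  (2,3): δ = 99.88°  ·
  (2,4): δ = 10.44°  ✓
  (3,4): δ = 90.56°  ·
antipodal pairs: 4

count = 4; pairs: (0,2), (0,3), (1,3), (2,4)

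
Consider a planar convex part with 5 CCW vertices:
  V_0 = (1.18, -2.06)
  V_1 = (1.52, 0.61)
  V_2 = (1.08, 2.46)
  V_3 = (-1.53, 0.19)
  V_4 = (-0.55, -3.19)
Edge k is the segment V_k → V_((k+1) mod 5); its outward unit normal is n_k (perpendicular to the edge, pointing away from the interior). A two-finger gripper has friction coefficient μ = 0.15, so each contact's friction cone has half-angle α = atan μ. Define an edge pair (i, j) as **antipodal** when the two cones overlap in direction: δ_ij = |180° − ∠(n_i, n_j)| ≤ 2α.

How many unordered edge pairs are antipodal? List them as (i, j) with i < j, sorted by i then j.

count = 2; pairs: (1,3), (2,4)

α = atan 0.15 = 8.53°;  2α = 17.06°
n_0 = (+0.9920, -0.1263)
n_1 = (+0.9729, +0.2314)
n_2 = (-0.6563, +0.7545)
n_3 = (-0.9604, -0.2785)
n_4 = (+0.5469, -0.8372)
  (0,1): δ = 159.36°  ·
  (0,2): δ = 41.73°  ·
  (0,3): δ = 23.43°  ·
  (0,4): δ = 130.41°  ·
  (1,2): δ = 62.36°  ·
  (1,3): δ = 2.79°  ✓
  (1,4): δ = 109.77°  ·
  (2,3): δ = 114.85°  ·
  (2,4): δ = 7.86°  ✓
  (3,4): δ = 73.02°  ·
antipodal pairs: 2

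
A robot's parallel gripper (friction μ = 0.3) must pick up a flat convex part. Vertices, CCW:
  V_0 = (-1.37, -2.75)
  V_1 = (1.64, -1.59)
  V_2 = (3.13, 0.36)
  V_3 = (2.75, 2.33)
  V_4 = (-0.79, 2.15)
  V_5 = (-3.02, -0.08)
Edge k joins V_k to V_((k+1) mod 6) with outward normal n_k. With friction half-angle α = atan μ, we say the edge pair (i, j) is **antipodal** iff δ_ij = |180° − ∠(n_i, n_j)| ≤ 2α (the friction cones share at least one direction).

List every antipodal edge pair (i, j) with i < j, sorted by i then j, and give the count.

α = atan 0.3 = 16.70°;  2α = 33.40°
n_0 = (+0.3596, -0.9331)
n_1 = (+0.7946, -0.6071)
n_2 = (+0.9819, +0.1894)
n_3 = (-0.0508, +0.9987)
n_4 = (-0.7071, +0.7071)
n_5 = (-0.8507, -0.5257)
  (0,1): δ = 148.46°  ·
  (0,2): δ = 100.16°  ·
  (0,3): δ = 18.16°  ✓
  (0,4): δ = 23.92°  ✓
  (0,5): δ = 100.64°  ·
  (1,2): δ = 131.70°  ·
  (1,3): δ = 49.71°  ·
  (1,4): δ = 7.62°  ✓
  (1,5): δ = 69.10°  ·
  (2,3): δ = 98.01°  ·
  (2,4): δ = 55.92°  ·
  (2,5): δ = 20.80°  ✓
  (3,4): δ = 137.91°  ·
  (3,5): δ = 61.20°  ·
  (4,5): δ = 103.28°  ·
antipodal pairs: 4

count = 4; pairs: (0,3), (0,4), (1,4), (2,5)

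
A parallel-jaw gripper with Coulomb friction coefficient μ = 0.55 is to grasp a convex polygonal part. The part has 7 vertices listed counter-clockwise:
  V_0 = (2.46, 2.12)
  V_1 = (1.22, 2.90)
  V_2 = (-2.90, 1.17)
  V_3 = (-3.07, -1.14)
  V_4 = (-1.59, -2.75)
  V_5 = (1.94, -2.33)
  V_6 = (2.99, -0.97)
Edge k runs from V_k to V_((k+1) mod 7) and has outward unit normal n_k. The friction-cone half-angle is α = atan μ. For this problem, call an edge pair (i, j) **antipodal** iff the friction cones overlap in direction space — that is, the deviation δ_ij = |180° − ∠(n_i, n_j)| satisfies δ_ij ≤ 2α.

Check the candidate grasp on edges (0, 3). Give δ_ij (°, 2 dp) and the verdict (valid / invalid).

α = atan 0.55 = 28.81°;  2α = 57.62°
edge 0: e_0 = (-1.24, +0.78);  n_0 = (+0.5325, +0.8465)
edge 3: e_3 = (+1.48, -1.61);  n_3 = (-0.7362, -0.6768)
∠(n_0, n_3) = 164.76°
δ = |180° − 164.76°| = 15.24°
15.24° ≤ 2α = 57.62°  →  valid

δ = 15.24°, valid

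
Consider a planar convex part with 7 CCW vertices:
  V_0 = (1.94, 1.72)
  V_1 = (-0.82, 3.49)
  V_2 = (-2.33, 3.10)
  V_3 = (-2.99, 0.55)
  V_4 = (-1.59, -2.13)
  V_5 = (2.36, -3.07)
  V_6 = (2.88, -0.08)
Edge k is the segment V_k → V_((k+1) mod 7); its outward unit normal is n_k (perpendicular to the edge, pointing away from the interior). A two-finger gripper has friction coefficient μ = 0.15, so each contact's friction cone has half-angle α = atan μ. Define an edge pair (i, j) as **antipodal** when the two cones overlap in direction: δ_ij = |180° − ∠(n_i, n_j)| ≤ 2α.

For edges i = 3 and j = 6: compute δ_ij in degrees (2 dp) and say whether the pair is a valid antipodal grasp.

δ = 0.01°, valid

α = atan 0.15 = 8.53°;  2α = 17.06°
edge 3: e_3 = (+1.40, -2.68);  n_3 = (-0.8863, -0.4630)
edge 6: e_6 = (-0.94, +1.80);  n_6 = (+0.8864, +0.4629)
∠(n_3, n_6) = 179.99°
δ = |180° − 179.99°| = 0.01°
0.01° ≤ 2α = 17.06°  →  valid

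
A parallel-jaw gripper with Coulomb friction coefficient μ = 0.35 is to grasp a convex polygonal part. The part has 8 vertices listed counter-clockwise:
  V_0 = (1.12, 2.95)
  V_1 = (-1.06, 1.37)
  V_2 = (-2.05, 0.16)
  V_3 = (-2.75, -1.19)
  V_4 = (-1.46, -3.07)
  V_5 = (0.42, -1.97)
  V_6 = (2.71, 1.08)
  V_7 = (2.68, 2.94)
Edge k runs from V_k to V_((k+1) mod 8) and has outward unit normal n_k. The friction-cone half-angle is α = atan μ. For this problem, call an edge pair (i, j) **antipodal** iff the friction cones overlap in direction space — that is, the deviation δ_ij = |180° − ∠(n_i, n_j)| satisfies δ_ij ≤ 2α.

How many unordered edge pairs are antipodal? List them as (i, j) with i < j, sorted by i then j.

count = 9; pairs: (0,4), (0,5), (1,4), (1,5), (2,4), (2,5), (2,6), (3,6), (4,7)

α = atan 0.35 = 19.29°;  2α = 38.58°
n_0 = (-0.5868, +0.8097)
n_1 = (-0.7740, +0.6332)
n_2 = (-0.8878, +0.4603)
n_3 = (-0.8246, -0.5658)
n_4 = (+0.5050, -0.8631)
n_5 = (+0.7997, -0.6004)
n_6 = (+0.9999, +0.0161)
n_7 = (+0.0064, +1.0000)
  (0,1): δ = 165.22°  ·
  (0,2): δ = 153.34°  ·
  (0,3): δ = 91.48°  ·
  (0,4): δ = 5.60°  ✓
  (0,5): δ = 17.17°  ✓
  (0,6): δ = 54.99°  ·
  (0,7): δ = 143.70°  ·
  (1,2): δ = 168.12°  ·
  (1,3): δ = 106.25°  ·
  (1,4): δ = 20.38°  ✓
  (1,5): δ = 2.39°  ✓
  (1,6): δ = 40.21°  ·
  (1,7): δ = 128.92°  ·
  (2,3): δ = 118.14°  ·
  (2,4): δ = 32.26°  ✓
  (2,5): δ = 9.49°  ✓
  (2,6): δ = 28.33°  ✓
  (2,7): δ = 117.04°  ·
  (3,4): δ = 94.12°  ·
  (3,5): δ = 71.36°  ·
  (3,6): δ = 33.53°  ✓
  (3,7): δ = 55.18°  ·
  (4,5): δ = 157.23°  ·
  (4,6): δ = 119.41°  ·
  (4,7): δ = 30.70°  ✓
  (5,6): δ = 142.18°  ·
  (5,7): δ = 53.47°  ·
  (6,7): δ = 91.29°  ·
antipodal pairs: 9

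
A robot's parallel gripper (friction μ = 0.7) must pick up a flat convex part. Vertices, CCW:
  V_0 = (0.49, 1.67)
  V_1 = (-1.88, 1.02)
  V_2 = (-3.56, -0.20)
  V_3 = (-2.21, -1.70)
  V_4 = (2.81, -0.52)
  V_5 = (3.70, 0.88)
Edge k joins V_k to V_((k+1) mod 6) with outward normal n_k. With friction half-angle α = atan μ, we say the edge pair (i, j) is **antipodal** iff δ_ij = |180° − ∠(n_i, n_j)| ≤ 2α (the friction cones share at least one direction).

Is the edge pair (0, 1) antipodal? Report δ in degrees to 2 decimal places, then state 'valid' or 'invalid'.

δ = 159.35°, invalid

α = atan 0.7 = 34.99°;  2α = 69.98°
edge 0: e_0 = (-2.37, -0.65);  n_0 = (-0.2645, +0.9644)
edge 1: e_1 = (-1.68, -1.22);  n_1 = (-0.5876, +0.8092)
∠(n_0, n_1) = 20.65°
δ = |180° − 20.65°| = 159.35°
159.35° > 2α = 69.98°  →  invalid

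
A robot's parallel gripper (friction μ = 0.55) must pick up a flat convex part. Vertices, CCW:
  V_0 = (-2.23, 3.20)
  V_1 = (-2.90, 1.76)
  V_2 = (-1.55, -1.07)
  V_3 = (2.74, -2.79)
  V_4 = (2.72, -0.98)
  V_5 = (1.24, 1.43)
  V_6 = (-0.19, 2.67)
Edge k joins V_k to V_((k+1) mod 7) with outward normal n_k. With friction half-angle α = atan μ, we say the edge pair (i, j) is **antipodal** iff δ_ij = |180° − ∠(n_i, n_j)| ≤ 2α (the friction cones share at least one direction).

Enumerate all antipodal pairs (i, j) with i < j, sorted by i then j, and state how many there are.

α = atan 0.55 = 28.81°;  2α = 57.62°
n_0 = (-0.9067, +0.4219)
n_1 = (-0.9026, -0.4306)
n_2 = (-0.3721, -0.9282)
n_3 = (+0.9999, +0.0110)
n_4 = (+0.8521, +0.5233)
n_5 = (+0.6551, +0.7555)
n_6 = (+0.2515, +0.9679)
  (0,1): δ = 129.55°  ·
  (0,2): δ = 86.90°  ·
  (0,3): δ = 25.58°  ✓
  (0,4): δ = 56.51°  ✓
  (0,5): δ = 74.02°  ·
  (0,6): δ = 100.39°  ·
  (1,2): δ = 137.35°  ·
  (1,3): δ = 24.87°  ✓
  (1,4): δ = 6.05°  ✓
  (1,5): δ = 23.57°  ✓
  (1,6): δ = 49.93°  ✓
  (2,3): δ = 67.52°  ·
  (2,4): δ = 36.60°  ✓
  (2,5): δ = 19.08°  ✓
  (2,6): δ = 7.28°  ✓
  (3,4): δ = 149.08°  ·
  (3,5): δ = 131.56°  ·
  (3,6): δ = 105.20°  ·
  (4,5): δ = 162.48°  ·
  (4,6): δ = 136.12°  ·
  (5,6): δ = 153.63°  ·
antipodal pairs: 9

count = 9; pairs: (0,3), (0,4), (1,3), (1,4), (1,5), (1,6), (2,4), (2,5), (2,6)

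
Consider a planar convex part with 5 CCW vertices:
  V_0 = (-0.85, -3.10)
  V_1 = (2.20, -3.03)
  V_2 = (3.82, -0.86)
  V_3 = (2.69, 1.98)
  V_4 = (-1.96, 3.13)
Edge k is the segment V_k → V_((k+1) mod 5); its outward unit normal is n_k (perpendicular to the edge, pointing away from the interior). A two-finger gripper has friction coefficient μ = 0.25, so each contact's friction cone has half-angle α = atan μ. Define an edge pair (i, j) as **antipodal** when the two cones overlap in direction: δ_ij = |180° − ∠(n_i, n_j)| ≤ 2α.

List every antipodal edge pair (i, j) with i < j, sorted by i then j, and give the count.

α = atan 0.25 = 14.04°;  2α = 28.07°
n_0 = (+0.0229, -0.9997)
n_1 = (+0.8013, -0.5982)
n_2 = (+0.9292, +0.3697)
n_3 = (+0.2401, +0.9708)
n_4 = (-0.9845, -0.1754)
  (0,1): δ = 128.06°  ·
  (0,2): δ = 69.62°  ·
  (0,3): δ = 15.21°  ✓
  (0,4): δ = 98.79°  ·
  (1,2): δ = 121.56°  ·
  (1,3): δ = 67.15°  ·
  (1,4): δ = 46.85°  ·
  (2,3): δ = 125.59°  ·
  (2,4): δ = 11.59°  ✓
  (3,4): δ = 66.01°  ·
antipodal pairs: 2

count = 2; pairs: (0,3), (2,4)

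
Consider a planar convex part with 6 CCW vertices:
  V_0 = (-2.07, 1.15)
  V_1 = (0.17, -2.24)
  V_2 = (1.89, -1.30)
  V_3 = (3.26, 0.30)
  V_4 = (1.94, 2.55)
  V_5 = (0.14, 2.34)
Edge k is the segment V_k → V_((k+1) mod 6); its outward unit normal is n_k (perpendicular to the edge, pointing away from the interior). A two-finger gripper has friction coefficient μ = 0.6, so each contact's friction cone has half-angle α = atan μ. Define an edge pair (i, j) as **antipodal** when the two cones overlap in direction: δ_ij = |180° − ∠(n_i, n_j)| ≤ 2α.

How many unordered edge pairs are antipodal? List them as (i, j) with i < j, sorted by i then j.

α = atan 0.6 = 30.96°;  2α = 61.93°
n_0 = (-0.8343, -0.5513)
n_1 = (+0.4796, -0.8775)
n_2 = (+0.7596, -0.6504)
n_3 = (+0.8625, +0.5060)
n_4 = (-0.1159, +0.9933)
n_5 = (-0.4741, +0.8805)
  (0,1): δ = 94.80°  ·
  (0,2): δ = 74.03°  ·
  (0,3): δ = 3.06°  ✓
  (0,4): δ = 63.20°  ·
  (0,5): δ = 84.85°  ·
  (1,2): δ = 159.23°  ·
  (1,3): δ = 88.26°  ·
  (1,4): δ = 22.00°  ✓
  (1,5): δ = 0.36°  ✓
  (2,3): δ = 109.03°  ·
  (2,4): δ = 42.77°  ✓
  (2,5): δ = 21.13°  ✓
  (3,4): δ = 113.74°  ·
  (3,5): δ = 92.10°  ·
  (4,5): δ = 158.35°  ·
antipodal pairs: 5

count = 5; pairs: (0,3), (1,4), (1,5), (2,4), (2,5)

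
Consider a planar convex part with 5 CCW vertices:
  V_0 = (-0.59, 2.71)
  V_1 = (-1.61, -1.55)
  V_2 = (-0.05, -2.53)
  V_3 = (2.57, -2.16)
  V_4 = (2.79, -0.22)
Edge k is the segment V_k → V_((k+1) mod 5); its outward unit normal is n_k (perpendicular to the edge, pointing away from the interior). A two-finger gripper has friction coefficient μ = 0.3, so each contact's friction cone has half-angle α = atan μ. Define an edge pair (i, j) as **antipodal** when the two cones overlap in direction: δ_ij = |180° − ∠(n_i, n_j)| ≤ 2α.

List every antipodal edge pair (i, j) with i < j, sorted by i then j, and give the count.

α = atan 0.3 = 16.70°;  2α = 33.40°
n_0 = (-0.9725, +0.2329)
n_1 = (-0.5319, -0.8468)
n_2 = (+0.1398, -0.9902)
n_3 = (+0.9936, -0.1127)
n_4 = (+0.6550, +0.7556)
  (0,1): δ = 108.67°  ·
  (0,2): δ = 68.50°  ·
  (0,3): δ = 7.00°  ✓
  (0,4): δ = 62.54°  ·
  (1,2): δ = 139.82°  ·
  (1,3): δ = 64.33°  ·
  (1,4): δ = 8.78°  ✓
  (2,3): δ = 104.51°  ·
  (2,4): δ = 48.96°  ·
  (3,4): δ = 124.45°  ·
antipodal pairs: 2

count = 2; pairs: (0,3), (1,4)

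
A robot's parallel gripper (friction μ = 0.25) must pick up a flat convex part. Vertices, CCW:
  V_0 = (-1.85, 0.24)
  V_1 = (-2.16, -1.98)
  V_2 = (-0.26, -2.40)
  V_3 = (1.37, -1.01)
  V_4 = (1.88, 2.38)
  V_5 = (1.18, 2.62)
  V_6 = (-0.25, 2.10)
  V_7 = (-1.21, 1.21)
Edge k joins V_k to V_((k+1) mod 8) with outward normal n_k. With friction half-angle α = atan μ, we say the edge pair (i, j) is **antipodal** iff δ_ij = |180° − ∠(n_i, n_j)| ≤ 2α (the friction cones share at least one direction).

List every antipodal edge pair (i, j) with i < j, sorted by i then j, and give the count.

α = atan 0.25 = 14.04°;  2α = 28.07°
n_0 = (-0.9904, +0.1383)
n_1 = (-0.2158, -0.9764)
n_2 = (+0.6489, -0.7609)
n_3 = (+0.9889, -0.1488)
n_4 = (+0.3243, +0.9459)
n_5 = (-0.3417, +0.9398)
n_6 = (-0.6799, +0.7333)
n_7 = (-0.8347, +0.5507)
  (0,1): δ = 94.52°  ·
  (0,2): δ = 41.59°  ·
  (0,3): δ = 0.61°  ✓
  (0,4): δ = 79.02°  ·
  (0,5): δ = 117.93°  ·
  (0,6): δ = 140.78°  ·
  (0,7): δ = 154.53°  ·
  (1,2): δ = 127.08°  ·
  (1,3): δ = 86.09°  ·
  (1,4): δ = 6.46°  ✓
  (1,5): δ = 32.45°  ·
  (1,6): δ = 55.30°  ·
  (1,7): δ = 69.05°  ·
  (2,3): δ = 139.01°  ·
  (2,4): δ = 59.38°  ·
  (2,5): δ = 20.47°  ✓
  (2,6): δ = 2.38°  ✓
  (2,7): δ = 16.13°  ✓
  (3,4): δ = 100.37°  ·
  (3,5): δ = 61.46°  ·
  (3,6): δ = 38.61°  ·
  (3,7): δ = 24.86°  ✓
  (4,5): δ = 141.09°  ·
  (4,6): δ = 118.24°  ·
  (4,7): δ = 104.49°  ·
  (5,6): δ = 157.15°  ·
  (5,7): δ = 143.40°  ·
  (6,7): δ = 166.25°  ·
antipodal pairs: 6

count = 6; pairs: (0,3), (1,4), (2,5), (2,6), (2,7), (3,7)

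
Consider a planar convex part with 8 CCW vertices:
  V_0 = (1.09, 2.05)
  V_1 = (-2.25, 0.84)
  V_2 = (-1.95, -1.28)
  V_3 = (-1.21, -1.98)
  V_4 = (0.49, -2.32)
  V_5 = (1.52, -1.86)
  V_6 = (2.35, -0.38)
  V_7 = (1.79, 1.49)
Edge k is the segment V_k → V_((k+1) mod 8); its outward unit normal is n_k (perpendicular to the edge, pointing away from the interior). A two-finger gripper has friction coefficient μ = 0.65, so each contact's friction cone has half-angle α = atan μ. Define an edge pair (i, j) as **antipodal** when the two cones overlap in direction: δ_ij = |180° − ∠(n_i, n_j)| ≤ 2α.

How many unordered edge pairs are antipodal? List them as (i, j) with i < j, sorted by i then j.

α = atan 0.65 = 33.02°;  2α = 66.05°
n_0 = (-0.3406, +0.9402)
n_1 = (-0.9901, -0.1401)
n_2 = (-0.6872, -0.7265)
n_3 = (-0.1961, -0.9806)
n_4 = (+0.4078, -0.9131)
n_5 = (+0.8722, -0.4891)
n_6 = (+0.9580, +0.2869)
n_7 = (+0.6247, +0.7809)
  (0,1): δ = 101.86°  ·
  (0,2): δ = 63.32°  ✓
  (0,3): δ = 31.22°  ✓
  (0,4): δ = 4.15°  ✓
  (0,5): δ = 40.80°  ✓
  (0,6): δ = 86.76°  ·
  (0,7): δ = 121.43°  ·
  (1,2): δ = 141.46°  ·
  (1,3): δ = 109.36°  ·
  (1,4): δ = 73.99°  ·
  (1,5): δ = 37.34°  ✓
  (1,6): δ = 8.62°  ✓
  (1,7): δ = 43.29°  ✓
  (2,3): δ = 147.90°  ·
  (2,4): δ = 112.53°  ·
  (2,5): δ = 75.88°  ·
  (2,6): δ = 29.92°  ✓
  (2,7): δ = 4.75°  ✓
  (3,4): δ = 144.62°  ·
  (3,5): δ = 107.97°  ·
  (3,6): δ = 62.02°  ✓
  (3,7): δ = 27.35°  ✓
  (4,5): δ = 143.35°  ·
  (4,6): δ = 97.39°  ·
  (4,7): δ = 62.73°  ✓
  (5,6): δ = 134.04°  ·
  (5,7): δ = 99.38°  ·
  (6,7): δ = 145.33°  ·
antipodal pairs: 12

count = 12; pairs: (0,2), (0,3), (0,4), (0,5), (1,5), (1,6), (1,7), (2,6), (2,7), (3,6), (3,7), (4,7)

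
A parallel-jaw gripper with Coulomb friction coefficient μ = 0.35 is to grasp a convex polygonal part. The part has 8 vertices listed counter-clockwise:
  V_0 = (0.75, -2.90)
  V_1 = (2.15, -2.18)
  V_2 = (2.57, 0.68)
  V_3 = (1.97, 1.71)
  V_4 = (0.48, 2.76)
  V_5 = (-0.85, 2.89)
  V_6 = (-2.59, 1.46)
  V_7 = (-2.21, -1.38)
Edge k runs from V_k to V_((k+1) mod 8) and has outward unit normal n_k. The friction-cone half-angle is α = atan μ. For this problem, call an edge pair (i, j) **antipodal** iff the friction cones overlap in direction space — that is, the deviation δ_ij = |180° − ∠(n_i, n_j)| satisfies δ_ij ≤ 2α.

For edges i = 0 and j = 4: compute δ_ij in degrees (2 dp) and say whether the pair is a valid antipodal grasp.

α = atan 0.35 = 19.29°;  2α = 38.58°
edge 0: e_0 = (+1.40, +0.72);  n_0 = (+0.4573, -0.8893)
edge 4: e_4 = (-1.33, +0.13);  n_4 = (+0.0973, +0.9953)
∠(n_0, n_4) = 147.20°
δ = |180° − 147.20°| = 32.80°
32.80° ≤ 2α = 38.58°  →  valid

δ = 32.80°, valid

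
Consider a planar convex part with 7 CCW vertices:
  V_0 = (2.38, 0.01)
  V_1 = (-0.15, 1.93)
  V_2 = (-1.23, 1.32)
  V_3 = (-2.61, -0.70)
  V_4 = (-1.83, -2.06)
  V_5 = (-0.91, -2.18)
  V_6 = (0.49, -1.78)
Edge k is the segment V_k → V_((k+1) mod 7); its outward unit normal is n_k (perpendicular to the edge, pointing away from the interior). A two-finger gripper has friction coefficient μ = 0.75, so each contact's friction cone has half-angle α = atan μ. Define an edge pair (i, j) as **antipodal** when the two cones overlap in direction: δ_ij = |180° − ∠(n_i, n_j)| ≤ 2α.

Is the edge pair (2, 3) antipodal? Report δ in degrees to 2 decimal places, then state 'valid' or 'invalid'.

α = atan 0.75 = 36.87°;  2α = 73.74°
edge 2: e_2 = (-1.38, -2.02);  n_2 = (-0.8257, +0.5641)
edge 3: e_3 = (+0.78, -1.36);  n_3 = (-0.8675, -0.4975)
∠(n_2, n_3) = 64.18°
δ = |180° − 64.18°| = 115.82°
115.82° > 2α = 73.74°  →  invalid

δ = 115.82°, invalid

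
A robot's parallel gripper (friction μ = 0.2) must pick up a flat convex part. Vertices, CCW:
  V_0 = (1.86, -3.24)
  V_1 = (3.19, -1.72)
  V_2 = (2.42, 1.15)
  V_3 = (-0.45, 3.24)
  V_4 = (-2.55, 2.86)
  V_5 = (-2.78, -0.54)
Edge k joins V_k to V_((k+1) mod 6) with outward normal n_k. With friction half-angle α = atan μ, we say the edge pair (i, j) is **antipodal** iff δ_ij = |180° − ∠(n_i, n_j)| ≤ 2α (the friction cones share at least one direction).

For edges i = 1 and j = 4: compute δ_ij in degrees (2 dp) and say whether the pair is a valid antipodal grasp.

δ = 18.89°, valid

α = atan 0.2 = 11.31°;  2α = 22.62°
edge 1: e_1 = (-0.77, +2.87);  n_1 = (+0.9658, +0.2591)
edge 4: e_4 = (-0.23, -3.40);  n_4 = (-0.9977, +0.0675)
∠(n_1, n_4) = 161.11°
δ = |180° − 161.11°| = 18.89°
18.89° ≤ 2α = 22.62°  →  valid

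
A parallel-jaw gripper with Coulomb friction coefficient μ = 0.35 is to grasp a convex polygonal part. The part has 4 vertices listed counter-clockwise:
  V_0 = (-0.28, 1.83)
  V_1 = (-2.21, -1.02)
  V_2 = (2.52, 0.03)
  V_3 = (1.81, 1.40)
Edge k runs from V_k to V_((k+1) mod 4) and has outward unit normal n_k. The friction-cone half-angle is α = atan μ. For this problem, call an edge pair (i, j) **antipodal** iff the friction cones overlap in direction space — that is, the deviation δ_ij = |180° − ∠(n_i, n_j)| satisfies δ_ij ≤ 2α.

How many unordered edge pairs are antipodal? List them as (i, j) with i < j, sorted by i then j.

count = 1; pairs: (1,3)

α = atan 0.35 = 19.29°;  2α = 38.58°
n_0 = (-0.8280, +0.5607)
n_1 = (+0.2167, -0.9762)
n_2 = (+0.8879, +0.4601)
n_3 = (+0.2015, +0.9795)
  (0,1): δ = 43.38°  ·
  (0,2): δ = 61.50°  ·
  (0,3): δ = 112.48°  ·
  (1,2): δ = 75.12°  ·
  (1,3): δ = 24.14°  ✓
  (2,3): δ = 129.02°  ·
antipodal pairs: 1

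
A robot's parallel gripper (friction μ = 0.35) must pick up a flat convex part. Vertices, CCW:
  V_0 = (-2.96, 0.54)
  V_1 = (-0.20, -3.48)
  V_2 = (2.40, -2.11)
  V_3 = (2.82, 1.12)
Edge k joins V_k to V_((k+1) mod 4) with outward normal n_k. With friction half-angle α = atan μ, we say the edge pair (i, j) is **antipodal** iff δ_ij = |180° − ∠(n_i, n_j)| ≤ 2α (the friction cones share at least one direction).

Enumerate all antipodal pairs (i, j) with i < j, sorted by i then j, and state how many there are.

α = atan 0.35 = 19.29°;  2α = 38.58°
n_0 = (-0.8244, -0.5660)
n_1 = (+0.4662, -0.8847)
n_2 = (+0.9917, -0.1289)
n_3 = (-0.0998, +0.9950)
  (0,1): δ = 96.69°  ·
  (0,2): δ = 41.88°  ·
  (0,3): δ = 61.26°  ·
  (1,2): δ = 125.19°  ·
  (1,3): δ = 22.06°  ✓
  (2,3): δ = 76.86°  ·
antipodal pairs: 1

count = 1; pairs: (1,3)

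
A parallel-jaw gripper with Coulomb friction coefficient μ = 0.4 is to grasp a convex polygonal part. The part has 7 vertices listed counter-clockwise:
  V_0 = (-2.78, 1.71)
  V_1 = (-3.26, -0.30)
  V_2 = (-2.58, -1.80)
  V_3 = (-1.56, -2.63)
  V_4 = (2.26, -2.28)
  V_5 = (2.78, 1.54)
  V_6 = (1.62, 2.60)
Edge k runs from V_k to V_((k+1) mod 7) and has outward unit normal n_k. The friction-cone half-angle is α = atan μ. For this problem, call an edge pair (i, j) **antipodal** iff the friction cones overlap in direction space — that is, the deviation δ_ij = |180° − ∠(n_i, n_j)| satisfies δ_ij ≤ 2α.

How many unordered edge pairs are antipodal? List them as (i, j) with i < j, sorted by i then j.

count = 5; pairs: (0,4), (1,4), (1,5), (2,5), (3,6)

α = atan 0.4 = 21.80°;  2α = 43.60°
n_0 = (-0.9727, +0.2323)
n_1 = (-0.9108, -0.4129)
n_2 = (-0.6312, -0.7756)
n_3 = (+0.0912, -0.9958)
n_4 = (+0.9909, -0.1349)
n_5 = (+0.6746, +0.7382)
n_6 = (-0.1983, +0.9801)
  (0,1): δ = 142.18°  ·
  (0,2): δ = 115.71°  ·
  (0,3): δ = 71.33°  ·
  (0,4): δ = 5.68°  ✓
  (0,5): δ = 61.01°  ·
  (0,6): δ = 114.87°  ·
  (1,2): δ = 153.52°  ·
  (1,3): δ = 109.15°  ·
  (1,4): δ = 32.14°  ✓
  (1,5): δ = 23.19°  ✓
  (1,6): δ = 77.05°  ·
  (2,3): δ = 135.63°  ·
  (2,4): δ = 58.62°  ·
  (2,5): δ = 3.28°  ✓
  (2,6): δ = 50.57°  ·
  (3,4): δ = 102.99°  ·
  (3,5): δ = 47.66°  ·
  (3,6): δ = 6.20°  ✓
  (4,5): δ = 124.67°  ·
  (4,6): δ = 70.81°  ·
  (5,6): δ = 126.14°  ·
antipodal pairs: 5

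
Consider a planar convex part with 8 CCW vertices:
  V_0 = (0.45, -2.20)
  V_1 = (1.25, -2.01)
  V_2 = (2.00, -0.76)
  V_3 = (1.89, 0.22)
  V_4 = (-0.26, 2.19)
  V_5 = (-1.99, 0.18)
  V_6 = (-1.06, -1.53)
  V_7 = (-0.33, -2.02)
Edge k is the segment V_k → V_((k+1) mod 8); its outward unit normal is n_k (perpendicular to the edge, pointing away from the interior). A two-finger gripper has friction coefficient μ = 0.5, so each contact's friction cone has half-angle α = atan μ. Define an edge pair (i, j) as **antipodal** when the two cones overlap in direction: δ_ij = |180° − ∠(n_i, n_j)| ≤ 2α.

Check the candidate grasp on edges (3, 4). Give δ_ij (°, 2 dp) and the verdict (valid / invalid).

α = atan 0.5 = 26.57°;  2α = 53.13°
edge 3: e_3 = (-2.15, +1.97);  n_3 = (+0.6756, +0.7373)
edge 4: e_4 = (-1.73, -2.01);  n_4 = (-0.7579, +0.6523)
∠(n_3, n_4) = 91.78°
δ = |180° − 91.78°| = 88.22°
88.22° > 2α = 53.13°  →  invalid

δ = 88.22°, invalid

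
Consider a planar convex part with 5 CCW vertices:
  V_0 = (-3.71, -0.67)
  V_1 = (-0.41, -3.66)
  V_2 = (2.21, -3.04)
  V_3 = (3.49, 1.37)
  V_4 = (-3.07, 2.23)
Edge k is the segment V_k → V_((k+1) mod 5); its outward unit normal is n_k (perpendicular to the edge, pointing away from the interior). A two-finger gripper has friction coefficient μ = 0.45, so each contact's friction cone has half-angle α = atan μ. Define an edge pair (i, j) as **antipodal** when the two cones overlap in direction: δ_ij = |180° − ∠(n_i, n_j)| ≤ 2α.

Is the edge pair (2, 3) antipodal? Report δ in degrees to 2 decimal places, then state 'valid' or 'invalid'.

δ = 81.28°, invalid

α = atan 0.45 = 24.23°;  2α = 48.46°
edge 2: e_2 = (+1.28, +4.41);  n_2 = (+0.9604, -0.2787)
edge 3: e_3 = (-6.56, +0.86);  n_3 = (+0.1300, +0.9915)
∠(n_2, n_3) = 98.72°
δ = |180° − 98.72°| = 81.28°
81.28° > 2α = 48.46°  →  invalid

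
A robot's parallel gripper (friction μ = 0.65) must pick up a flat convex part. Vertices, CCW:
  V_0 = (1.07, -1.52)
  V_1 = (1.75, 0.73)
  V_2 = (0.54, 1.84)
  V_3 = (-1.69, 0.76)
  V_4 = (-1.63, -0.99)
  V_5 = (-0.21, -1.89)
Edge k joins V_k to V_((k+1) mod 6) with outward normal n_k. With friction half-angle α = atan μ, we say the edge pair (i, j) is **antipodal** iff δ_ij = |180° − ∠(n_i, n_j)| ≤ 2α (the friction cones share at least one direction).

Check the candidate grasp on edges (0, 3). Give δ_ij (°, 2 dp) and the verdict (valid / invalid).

α = atan 0.65 = 33.02°;  2α = 66.05°
edge 0: e_0 = (+0.68, +2.25);  n_0 = (+0.9572, -0.2893)
edge 3: e_3 = (+0.06, -1.75);  n_3 = (-0.9994, -0.0343)
∠(n_0, n_3) = 161.22°
δ = |180° − 161.22°| = 18.78°
18.78° ≤ 2α = 66.05°  →  valid

δ = 18.78°, valid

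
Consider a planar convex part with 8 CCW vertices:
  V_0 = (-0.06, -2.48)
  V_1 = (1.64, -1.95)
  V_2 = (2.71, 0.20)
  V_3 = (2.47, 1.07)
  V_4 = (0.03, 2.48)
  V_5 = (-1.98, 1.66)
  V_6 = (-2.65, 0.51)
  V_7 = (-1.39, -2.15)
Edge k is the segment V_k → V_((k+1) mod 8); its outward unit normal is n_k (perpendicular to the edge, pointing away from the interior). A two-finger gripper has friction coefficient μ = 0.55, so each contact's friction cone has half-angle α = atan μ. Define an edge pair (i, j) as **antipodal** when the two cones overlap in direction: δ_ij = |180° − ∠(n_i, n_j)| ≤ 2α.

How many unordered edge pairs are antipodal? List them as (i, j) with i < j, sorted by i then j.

count = 11; pairs: (0,3), (0,4), (0,5), (1,4), (1,5), (1,6), (2,5), (2,6), (3,6), (3,7), (4,7)

α = atan 0.55 = 28.81°;  2α = 57.62°
n_0 = (+0.2976, -0.9547)
n_1 = (+0.8953, -0.4455)
n_2 = (+0.9640, +0.2659)
n_3 = (+0.5003, +0.8658)
n_4 = (-0.3777, +0.9259)
n_5 = (-0.8641, +0.5034)
n_6 = (-0.9037, -0.4281)
n_7 = (-0.2408, -0.9706)
  (0,1): δ = 133.77°  ·
  (0,2): δ = 91.89°  ·
  (0,3): δ = 47.34°  ✓
  (0,4): δ = 4.88°  ✓
  (0,5): δ = 42.46°  ✓
  (0,6): δ = 98.03°  ·
  (0,7): δ = 148.75°  ·
  (1,2): δ = 138.12°  ·
  (1,3): δ = 93.56°  ·
  (1,4): δ = 41.35°  ✓
  (1,5): δ = 3.77°  ✓
  (1,6): δ = 51.80°  ✓
  (1,7): δ = 102.52°  ·
  (2,3): δ = 135.44°  ·
  (2,4): δ = 83.23°  ·
  (2,5): δ = 45.65°  ✓
  (2,6): δ = 9.92°  ✓
  (2,7): δ = 60.64°  ·
  (3,4): δ = 127.78°  ·
  (3,5): δ = 90.20°  ·
  (3,6): δ = 34.63°  ✓
  (3,7): δ = 16.09°  ✓
  (4,5): δ = 142.42°  ·
  (4,6): δ = 86.85°  ·
  (4,7): δ = 36.13°  ✓
  (5,6): δ = 124.43°  ·
  (5,7): δ = 73.71°  ·
  (6,7): δ = 129.28°  ·
antipodal pairs: 11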